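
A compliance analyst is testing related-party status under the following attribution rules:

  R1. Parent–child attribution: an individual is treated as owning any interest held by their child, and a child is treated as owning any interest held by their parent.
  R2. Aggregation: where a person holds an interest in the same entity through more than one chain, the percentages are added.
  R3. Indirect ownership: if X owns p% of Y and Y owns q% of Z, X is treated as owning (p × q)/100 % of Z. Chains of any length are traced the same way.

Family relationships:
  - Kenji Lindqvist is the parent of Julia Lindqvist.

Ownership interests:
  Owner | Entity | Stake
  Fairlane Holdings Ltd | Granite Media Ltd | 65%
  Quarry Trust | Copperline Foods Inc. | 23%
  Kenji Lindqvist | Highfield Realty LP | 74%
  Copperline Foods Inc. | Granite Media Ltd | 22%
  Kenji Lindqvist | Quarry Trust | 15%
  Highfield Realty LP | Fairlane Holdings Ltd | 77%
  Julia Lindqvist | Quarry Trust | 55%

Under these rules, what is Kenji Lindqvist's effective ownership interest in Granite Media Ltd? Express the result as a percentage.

40.579%

By parent–child attribution (R1), Kenji Lindqvist is treated as also owning Julia Lindqvist's interest in Quarry Trust, giving 15% + 55% = 70%.
Chain via Highfield Realty LP → Fairlane Holdings Ltd (R3): 74% × 77% × 65% = 37.037% of Granite Media Ltd.
Chain via Quarry Trust → Copperline Foods Inc. (R3): 70% × 23% × 22% = 3.542% of Granite Media Ltd.
Aggregating (R2): 37.037% + 3.542% = 40.579%.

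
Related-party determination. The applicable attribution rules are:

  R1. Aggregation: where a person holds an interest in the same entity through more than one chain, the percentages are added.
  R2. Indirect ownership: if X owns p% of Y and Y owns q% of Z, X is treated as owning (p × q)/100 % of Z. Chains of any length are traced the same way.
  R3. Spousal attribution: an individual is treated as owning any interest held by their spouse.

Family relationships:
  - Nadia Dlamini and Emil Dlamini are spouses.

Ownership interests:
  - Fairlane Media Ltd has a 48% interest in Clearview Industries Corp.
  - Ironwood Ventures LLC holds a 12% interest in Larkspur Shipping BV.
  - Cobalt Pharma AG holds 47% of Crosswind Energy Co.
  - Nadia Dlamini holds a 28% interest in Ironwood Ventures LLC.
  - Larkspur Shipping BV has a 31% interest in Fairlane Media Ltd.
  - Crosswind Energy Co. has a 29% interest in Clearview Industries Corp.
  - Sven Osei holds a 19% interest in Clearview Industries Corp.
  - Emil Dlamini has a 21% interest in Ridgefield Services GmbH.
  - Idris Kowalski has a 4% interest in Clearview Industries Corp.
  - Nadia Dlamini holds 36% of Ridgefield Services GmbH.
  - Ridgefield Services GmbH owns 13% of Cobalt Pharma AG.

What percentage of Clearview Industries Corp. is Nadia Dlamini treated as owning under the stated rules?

1.509951%

By spousal attribution (R3), Nadia Dlamini is treated as also owning Emil Dlamini's interest in Ridgefield Services GmbH, giving 36% + 21% = 57%.
Chain via Ironwood Ventures LLC → Larkspur Shipping BV → Fairlane Media Ltd (R2): 28% × 12% × 31% × 48% = 0.499968% of Clearview Industries Corp.
Chain via Ridgefield Services GmbH → Cobalt Pharma AG → Crosswind Energy Co. (R2): 57% × 13% × 47% × 29% = 1.009983% of Clearview Industries Corp.
Aggregating (R1): 0.499968% + 1.009983% = 1.509951%.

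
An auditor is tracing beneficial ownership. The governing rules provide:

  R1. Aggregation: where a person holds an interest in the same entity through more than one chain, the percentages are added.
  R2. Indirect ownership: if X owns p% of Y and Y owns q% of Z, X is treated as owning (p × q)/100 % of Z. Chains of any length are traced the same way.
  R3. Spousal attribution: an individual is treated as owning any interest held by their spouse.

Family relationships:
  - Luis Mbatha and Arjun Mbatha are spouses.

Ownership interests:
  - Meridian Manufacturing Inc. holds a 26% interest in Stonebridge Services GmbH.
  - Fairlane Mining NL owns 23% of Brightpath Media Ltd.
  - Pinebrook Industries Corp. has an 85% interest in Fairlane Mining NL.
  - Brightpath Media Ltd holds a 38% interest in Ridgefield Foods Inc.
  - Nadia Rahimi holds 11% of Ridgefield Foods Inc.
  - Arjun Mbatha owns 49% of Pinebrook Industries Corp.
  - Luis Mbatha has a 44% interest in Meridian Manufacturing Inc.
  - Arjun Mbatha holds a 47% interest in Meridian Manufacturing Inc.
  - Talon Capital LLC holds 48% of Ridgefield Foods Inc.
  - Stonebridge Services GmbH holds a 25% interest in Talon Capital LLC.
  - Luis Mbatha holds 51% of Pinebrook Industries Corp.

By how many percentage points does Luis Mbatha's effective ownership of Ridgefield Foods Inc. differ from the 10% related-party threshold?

0.2682

By spousal attribution (R3), Luis Mbatha is treated as also owning Arjun Mbatha's interest in Pinebrook Industries Corp, giving 51% + 49% = 100%.
By spousal attribution (R3), Luis Mbatha is treated as also owning Arjun Mbatha's interest in Meridian Manufacturing Inc, giving 44% + 47% = 91%.
Chain via Pinebrook Industries Corp. → Fairlane Mining NL → Brightpath Media Ltd (R2): 100% × 85% × 23% × 38% = 7.429% of Ridgefield Foods Inc.
Chain via Meridian Manufacturing Inc. → Stonebridge Services GmbH → Talon Capital LLC (R2): 91% × 26% × 25% × 48% = 2.8392% of Ridgefield Foods Inc.
Aggregating (R1): 7.429% + 2.8392% = 10.2682%.
10.2682% exceeds the 10% threshold by 0.2682 percentage points.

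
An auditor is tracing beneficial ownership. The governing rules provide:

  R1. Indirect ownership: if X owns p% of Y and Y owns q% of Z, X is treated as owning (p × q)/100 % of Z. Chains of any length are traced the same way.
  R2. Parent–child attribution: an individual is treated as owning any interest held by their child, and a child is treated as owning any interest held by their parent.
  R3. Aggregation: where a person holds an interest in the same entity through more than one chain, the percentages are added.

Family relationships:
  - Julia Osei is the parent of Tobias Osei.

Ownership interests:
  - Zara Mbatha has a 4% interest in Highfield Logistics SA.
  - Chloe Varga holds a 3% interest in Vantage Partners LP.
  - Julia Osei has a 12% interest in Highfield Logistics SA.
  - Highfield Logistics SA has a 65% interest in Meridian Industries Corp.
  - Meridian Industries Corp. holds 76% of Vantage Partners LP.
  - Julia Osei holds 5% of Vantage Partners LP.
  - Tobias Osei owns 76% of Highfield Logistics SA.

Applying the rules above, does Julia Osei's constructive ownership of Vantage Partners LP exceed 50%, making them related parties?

No

By parent–child attribution (R2), Julia Osei is treated as also owning Tobias Osei's interest in Highfield Logistics SA, giving 12% + 76% = 88%.
Chain via Highfield Logistics SA → Meridian Industries Corp. (R1): 88% × 65% × 76% = 43.472% of Vantage Partners LP.
Direct interest in Vantage Partners LP: 5%.
Aggregating (R3): 43.472% + 5% = 48.472%.
48.472% does not exceed the 50% threshold, so Julia is not a related party to Vantage Partners LP.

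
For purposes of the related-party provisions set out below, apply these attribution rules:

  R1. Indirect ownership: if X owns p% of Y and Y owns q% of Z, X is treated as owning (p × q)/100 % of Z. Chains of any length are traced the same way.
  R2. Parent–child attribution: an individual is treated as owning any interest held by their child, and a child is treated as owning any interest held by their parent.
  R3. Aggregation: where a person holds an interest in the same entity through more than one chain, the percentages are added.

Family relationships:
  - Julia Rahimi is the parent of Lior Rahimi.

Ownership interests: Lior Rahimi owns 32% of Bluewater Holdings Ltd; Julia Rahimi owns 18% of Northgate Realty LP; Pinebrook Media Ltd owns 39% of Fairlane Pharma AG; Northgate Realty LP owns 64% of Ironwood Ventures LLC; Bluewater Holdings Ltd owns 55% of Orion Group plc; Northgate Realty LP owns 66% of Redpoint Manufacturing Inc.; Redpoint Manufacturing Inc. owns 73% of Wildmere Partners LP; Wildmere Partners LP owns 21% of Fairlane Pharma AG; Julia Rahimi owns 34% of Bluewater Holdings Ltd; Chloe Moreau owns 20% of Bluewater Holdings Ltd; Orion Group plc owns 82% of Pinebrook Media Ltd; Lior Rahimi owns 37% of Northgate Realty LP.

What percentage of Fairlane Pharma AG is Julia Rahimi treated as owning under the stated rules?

By parent–child attribution (R2), Julia Rahimi is treated as also owning Lior Rahimi's interest in Northgate Realty LP, giving 18% + 37% = 55%.
By parent–child attribution (R2), Julia Rahimi is treated as also owning Lior Rahimi's interest in Bluewater Holdings Ltd, giving 34% + 32% = 66%.
Chain via Northgate Realty LP → Redpoint Manufacturing Inc. → Wildmere Partners LP (R1): 55% × 66% × 73% × 21% = 5.56479% of Fairlane Pharma AG.
Chain via Bluewater Holdings Ltd → Orion Group plc → Pinebrook Media Ltd (R1): 66% × 55% × 82% × 39% = 11.60874% of Fairlane Pharma AG.
Aggregating (R3): 5.56479% + 11.60874% = 17.17353%.

17.17353%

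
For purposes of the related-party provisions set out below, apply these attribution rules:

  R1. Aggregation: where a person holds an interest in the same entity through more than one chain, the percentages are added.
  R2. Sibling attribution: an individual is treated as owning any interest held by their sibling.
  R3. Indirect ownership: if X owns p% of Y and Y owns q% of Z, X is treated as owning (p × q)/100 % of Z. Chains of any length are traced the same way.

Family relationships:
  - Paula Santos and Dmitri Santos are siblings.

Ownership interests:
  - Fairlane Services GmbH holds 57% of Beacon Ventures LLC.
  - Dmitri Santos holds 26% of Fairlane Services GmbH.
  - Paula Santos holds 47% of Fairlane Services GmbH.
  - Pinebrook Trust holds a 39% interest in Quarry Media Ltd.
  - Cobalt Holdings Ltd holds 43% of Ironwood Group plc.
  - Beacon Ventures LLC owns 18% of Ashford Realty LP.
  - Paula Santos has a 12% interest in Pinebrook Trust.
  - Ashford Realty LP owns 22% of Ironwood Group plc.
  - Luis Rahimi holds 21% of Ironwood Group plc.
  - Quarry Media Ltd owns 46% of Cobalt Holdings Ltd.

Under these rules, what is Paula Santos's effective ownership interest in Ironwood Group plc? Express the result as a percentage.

2.57346%

By sibling attribution (R2), Paula Santos is treated as also owning Dmitri Santos's interest in Fairlane Services GmbH, giving 47% + 26% = 73%.
Chain via Pinebrook Trust → Quarry Media Ltd → Cobalt Holdings Ltd (R3): 12% × 39% × 46% × 43% = 0.925704% of Ironwood Group plc.
Chain via Fairlane Services GmbH → Beacon Ventures LLC → Ashford Realty LP (R3): 73% × 57% × 18% × 22% = 1.647756% of Ironwood Group plc.
Aggregating (R1): 0.925704% + 1.647756% = 2.57346%.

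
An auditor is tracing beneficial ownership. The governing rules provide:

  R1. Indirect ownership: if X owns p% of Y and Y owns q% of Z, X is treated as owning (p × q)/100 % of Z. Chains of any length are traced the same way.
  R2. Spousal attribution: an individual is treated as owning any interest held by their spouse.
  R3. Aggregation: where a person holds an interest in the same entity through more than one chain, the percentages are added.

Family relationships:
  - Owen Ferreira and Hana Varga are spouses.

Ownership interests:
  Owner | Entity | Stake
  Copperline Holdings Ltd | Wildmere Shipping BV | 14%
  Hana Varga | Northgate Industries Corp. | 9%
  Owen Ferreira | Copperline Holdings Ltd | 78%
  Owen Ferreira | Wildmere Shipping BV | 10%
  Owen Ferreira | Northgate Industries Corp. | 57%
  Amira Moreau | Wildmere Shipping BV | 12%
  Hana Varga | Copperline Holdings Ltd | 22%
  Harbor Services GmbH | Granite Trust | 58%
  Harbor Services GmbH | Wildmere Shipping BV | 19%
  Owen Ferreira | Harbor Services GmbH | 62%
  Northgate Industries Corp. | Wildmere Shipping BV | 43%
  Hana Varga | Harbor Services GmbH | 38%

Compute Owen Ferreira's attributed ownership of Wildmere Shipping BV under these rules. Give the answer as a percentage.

By spousal attribution (R2), Owen Ferreira is treated as also owning Hana Varga's interest in Northgate Industries Corp, giving 57% + 9% = 66%.
By spousal attribution (R2), Owen Ferreira is treated as also owning Hana Varga's interest in Harbor Services GmbH, giving 62% + 38% = 100%.
By spousal attribution (R2), Owen Ferreira is treated as also owning Hana Varga's interest in Copperline Holdings Ltd, giving 78% + 22% = 100%.
Chain via Northgate Industries Corp. (R1): 66% × 43% = 28.38% of Wildmere Shipping BV.
Chain via Harbor Services GmbH (R1): 100% × 19% = 19% of Wildmere Shipping BV.
Chain via Copperline Holdings Ltd (R1): 100% × 14% = 14% of Wildmere Shipping BV.
Direct interest in Wildmere Shipping BV: 10%.
Aggregating (R3): 28.38% + 19% + 14% + 10% = 71.38%.

71.38%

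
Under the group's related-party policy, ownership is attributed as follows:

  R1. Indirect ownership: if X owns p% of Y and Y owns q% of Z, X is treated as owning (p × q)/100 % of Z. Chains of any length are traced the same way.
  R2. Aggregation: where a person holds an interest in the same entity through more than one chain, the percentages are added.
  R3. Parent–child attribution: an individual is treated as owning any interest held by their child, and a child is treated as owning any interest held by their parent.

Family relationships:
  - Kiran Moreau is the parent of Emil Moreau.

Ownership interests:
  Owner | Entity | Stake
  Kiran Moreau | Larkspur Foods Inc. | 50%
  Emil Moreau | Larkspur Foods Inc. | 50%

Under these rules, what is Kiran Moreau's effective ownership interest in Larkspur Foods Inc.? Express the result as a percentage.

100%

By parent–child attribution (R3), Kiran Moreau is treated as also owning Emil Moreau's interest in Larkspur Foods Inc, giving 50% + 50% = 100%.
Direct interest in Larkspur Foods Inc: 100%.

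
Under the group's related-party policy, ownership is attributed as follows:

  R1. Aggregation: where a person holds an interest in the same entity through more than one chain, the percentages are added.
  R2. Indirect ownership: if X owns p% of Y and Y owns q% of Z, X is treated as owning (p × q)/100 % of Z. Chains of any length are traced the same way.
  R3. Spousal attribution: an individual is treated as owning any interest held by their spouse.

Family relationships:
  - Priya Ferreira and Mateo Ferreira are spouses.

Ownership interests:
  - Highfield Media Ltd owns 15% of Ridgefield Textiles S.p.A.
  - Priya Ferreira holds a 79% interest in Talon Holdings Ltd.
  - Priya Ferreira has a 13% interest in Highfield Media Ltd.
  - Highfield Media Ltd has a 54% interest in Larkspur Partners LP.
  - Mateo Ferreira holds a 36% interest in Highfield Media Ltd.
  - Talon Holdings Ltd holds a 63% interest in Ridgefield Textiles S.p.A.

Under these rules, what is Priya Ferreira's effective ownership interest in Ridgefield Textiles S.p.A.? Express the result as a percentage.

By spousal attribution (R3), Priya Ferreira is treated as also owning Mateo Ferreira's interest in Highfield Media Ltd, giving 13% + 36% = 49%.
Chain via Highfield Media Ltd (R2): 49% × 15% = 7.35% of Ridgefield Textiles S.p.A.
Chain via Talon Holdings Ltd (R2): 79% × 63% = 49.77% of Ridgefield Textiles S.p.A.
Aggregating (R1): 7.35% + 49.77% = 57.12%.

57.12%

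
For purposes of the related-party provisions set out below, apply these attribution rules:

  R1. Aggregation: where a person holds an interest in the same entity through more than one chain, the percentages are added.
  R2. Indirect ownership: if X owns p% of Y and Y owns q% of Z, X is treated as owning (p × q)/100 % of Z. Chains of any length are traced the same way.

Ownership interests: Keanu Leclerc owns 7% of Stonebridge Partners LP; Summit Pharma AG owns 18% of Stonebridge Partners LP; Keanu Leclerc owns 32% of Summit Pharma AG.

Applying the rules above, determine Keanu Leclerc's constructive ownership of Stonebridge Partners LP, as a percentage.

12.76%

Chain via Summit Pharma AG (R2): 32% × 18% = 5.76% of Stonebridge Partners LP.
Direct interest in Stonebridge Partners LP: 7%.
Aggregating (R1): 5.76% + 7% = 12.76%.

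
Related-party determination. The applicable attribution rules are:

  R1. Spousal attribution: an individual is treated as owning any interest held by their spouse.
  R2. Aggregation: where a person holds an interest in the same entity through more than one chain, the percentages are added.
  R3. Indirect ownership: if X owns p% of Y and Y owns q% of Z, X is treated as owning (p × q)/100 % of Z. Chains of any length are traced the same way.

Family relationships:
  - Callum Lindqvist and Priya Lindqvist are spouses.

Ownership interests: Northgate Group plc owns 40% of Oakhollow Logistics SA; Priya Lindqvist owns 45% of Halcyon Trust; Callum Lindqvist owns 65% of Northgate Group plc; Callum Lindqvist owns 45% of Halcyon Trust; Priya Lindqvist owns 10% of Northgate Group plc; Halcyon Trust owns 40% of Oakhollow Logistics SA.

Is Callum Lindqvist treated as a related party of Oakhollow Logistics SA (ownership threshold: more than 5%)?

Yes

By spousal attribution (R1), Callum Lindqvist is treated as also owning Priya Lindqvist's interest in Northgate Group plc, giving 65% + 10% = 75%.
By spousal attribution (R1), Callum Lindqvist is treated as also owning Priya Lindqvist's interest in Halcyon Trust, giving 45% + 45% = 90%.
Chain via Northgate Group plc (R3): 75% × 40% = 30% of Oakhollow Logistics SA.
Chain via Halcyon Trust (R3): 90% × 40% = 36% of Oakhollow Logistics SA.
Aggregating (R2): 30% + 36% = 66%.
66% exceeds the 5% threshold, so Callum is a related party to Oakhollow Logistics SA.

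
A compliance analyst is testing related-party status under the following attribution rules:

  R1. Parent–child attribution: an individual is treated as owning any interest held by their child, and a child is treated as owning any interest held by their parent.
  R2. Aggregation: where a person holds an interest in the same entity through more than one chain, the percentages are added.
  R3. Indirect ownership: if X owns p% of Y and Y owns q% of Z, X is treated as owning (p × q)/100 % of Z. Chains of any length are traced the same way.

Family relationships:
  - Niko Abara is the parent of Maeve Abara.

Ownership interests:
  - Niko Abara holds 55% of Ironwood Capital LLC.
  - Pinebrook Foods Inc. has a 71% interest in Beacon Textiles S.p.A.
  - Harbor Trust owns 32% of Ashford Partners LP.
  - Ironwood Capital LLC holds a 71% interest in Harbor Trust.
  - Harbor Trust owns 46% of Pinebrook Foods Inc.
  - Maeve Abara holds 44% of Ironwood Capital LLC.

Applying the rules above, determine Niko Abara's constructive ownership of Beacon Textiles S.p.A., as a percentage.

By parent–child attribution (R1), Niko Abara is treated as also owning Maeve Abara's interest in Ironwood Capital LLC, giving 55% + 44% = 99%.
Chain via Ironwood Capital LLC → Harbor Trust → Pinebrook Foods Inc. (R3): 99% × 71% × 46% × 71% = 22.956714% of Beacon Textiles S.p.A.

22.956714%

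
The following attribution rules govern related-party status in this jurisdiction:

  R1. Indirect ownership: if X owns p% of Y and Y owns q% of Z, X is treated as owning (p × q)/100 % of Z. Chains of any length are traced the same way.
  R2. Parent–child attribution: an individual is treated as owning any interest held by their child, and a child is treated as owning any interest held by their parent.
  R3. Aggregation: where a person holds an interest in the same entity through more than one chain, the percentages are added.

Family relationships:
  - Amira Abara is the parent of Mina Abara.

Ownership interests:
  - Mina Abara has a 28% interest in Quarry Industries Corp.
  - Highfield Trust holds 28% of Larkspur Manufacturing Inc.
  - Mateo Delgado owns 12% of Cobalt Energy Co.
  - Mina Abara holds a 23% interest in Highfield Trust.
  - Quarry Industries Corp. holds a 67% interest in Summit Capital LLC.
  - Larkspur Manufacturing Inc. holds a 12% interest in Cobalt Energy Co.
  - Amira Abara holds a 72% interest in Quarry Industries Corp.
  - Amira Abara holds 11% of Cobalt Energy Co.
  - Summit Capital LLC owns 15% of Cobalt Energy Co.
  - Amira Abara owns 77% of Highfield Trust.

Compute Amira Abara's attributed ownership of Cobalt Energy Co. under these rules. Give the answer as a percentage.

24.41%

By parent–child attribution (R2), Amira Abara is treated as also owning Mina Abara's interest in Highfield Trust, giving 77% + 23% = 100%.
By parent–child attribution (R2), Amira Abara is treated as also owning Mina Abara's interest in Quarry Industries Corp, giving 72% + 28% = 100%.
Chain via Highfield Trust → Larkspur Manufacturing Inc. (R1): 100% × 28% × 12% = 3.36% of Cobalt Energy Co.
Chain via Quarry Industries Corp. → Summit Capital LLC (R1): 100% × 67% × 15% = 10.05% of Cobalt Energy Co.
Direct interest in Cobalt Energy Co: 11%.
Aggregating (R3): 3.36% + 10.05% + 11% = 24.41%.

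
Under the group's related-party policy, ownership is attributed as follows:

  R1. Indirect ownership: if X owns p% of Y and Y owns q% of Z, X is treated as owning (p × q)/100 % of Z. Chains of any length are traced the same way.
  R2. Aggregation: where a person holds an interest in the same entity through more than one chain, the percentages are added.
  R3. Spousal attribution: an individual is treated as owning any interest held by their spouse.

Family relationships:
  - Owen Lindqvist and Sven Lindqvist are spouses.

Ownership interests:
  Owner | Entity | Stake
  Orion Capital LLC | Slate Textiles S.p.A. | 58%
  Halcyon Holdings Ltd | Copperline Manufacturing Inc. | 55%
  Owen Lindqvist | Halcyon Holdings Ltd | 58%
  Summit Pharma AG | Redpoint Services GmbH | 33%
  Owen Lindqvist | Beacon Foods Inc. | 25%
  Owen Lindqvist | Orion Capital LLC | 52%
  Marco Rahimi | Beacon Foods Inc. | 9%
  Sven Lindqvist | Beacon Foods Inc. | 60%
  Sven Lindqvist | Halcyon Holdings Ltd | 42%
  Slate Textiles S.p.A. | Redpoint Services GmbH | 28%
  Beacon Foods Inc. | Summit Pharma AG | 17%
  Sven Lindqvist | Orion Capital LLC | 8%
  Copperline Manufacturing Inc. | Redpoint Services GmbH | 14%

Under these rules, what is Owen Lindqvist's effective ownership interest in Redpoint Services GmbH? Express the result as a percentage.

By spousal attribution (R3), Owen Lindqvist is treated as also owning Sven Lindqvist's interest in Beacon Foods Inc, giving 25% + 60% = 85%.
By spousal attribution (R3), Owen Lindqvist is treated as also owning Sven Lindqvist's interest in Halcyon Holdings Ltd, giving 58% + 42% = 100%.
By spousal attribution (R3), Owen Lindqvist is treated as also owning Sven Lindqvist's interest in Orion Capital LLC, giving 52% + 8% = 60%.
Chain via Beacon Foods Inc. → Summit Pharma AG (R1): 85% × 17% × 33% = 4.7685% of Redpoint Services GmbH.
Chain via Halcyon Holdings Ltd → Copperline Manufacturing Inc. (R1): 100% × 55% × 14% = 7.7% of Redpoint Services GmbH.
Chain via Orion Capital LLC → Slate Textiles S.p.A. (R1): 60% × 58% × 28% = 9.744% of Redpoint Services GmbH.
Aggregating (R2): 4.7685% + 7.7% + 9.744% = 22.2125%.

22.2125%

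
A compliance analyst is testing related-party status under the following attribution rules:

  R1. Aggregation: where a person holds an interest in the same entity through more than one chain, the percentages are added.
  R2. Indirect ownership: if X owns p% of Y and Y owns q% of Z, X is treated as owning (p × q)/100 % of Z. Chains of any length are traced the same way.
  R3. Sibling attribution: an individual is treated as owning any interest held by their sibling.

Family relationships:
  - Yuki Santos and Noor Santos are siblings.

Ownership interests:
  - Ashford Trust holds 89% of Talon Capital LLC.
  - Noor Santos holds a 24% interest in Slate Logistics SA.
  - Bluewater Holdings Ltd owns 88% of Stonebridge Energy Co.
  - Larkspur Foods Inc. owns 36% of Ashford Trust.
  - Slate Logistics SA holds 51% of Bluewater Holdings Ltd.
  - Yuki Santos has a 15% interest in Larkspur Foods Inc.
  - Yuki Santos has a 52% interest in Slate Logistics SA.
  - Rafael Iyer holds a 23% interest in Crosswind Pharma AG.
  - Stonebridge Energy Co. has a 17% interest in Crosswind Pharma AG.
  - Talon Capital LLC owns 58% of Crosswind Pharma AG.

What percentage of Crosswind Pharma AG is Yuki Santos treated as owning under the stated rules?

By sibling attribution (R3), Yuki Santos is treated as also owning Noor Santos's interest in Slate Logistics SA, giving 52% + 24% = 76%.
Chain via Larkspur Foods Inc. → Ashford Trust → Talon Capital LLC (R2): 15% × 36% × 89% × 58% = 2.78748% of Crosswind Pharma AG.
Chain via Slate Logistics SA → Bluewater Holdings Ltd → Stonebridge Energy Co. (R2): 76% × 51% × 88% × 17% = 5.798496% of Crosswind Pharma AG.
Aggregating (R1): 2.78748% + 5.798496% = 8.585976%.

8.585976%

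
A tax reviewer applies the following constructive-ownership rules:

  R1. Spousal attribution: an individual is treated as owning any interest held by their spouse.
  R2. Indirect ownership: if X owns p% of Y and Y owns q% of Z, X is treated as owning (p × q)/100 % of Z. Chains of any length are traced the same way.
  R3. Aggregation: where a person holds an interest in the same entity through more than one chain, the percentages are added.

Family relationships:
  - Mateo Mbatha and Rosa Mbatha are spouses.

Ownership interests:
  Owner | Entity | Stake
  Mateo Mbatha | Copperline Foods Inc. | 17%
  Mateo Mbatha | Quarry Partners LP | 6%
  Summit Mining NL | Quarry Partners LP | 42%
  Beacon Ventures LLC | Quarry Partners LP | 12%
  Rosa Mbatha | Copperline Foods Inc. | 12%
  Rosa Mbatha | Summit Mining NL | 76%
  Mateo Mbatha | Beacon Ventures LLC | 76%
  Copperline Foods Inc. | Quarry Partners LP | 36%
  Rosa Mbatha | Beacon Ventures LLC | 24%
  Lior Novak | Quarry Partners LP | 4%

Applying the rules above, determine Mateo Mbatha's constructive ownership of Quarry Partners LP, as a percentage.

By spousal attribution (R1), Mateo Mbatha is treated as also owning Rosa Mbatha's interest in Copperline Foods Inc, giving 17% + 12% = 29%.
By spousal attribution (R1), Mateo Mbatha is treated as also owning Rosa Mbatha's interest in Beacon Ventures LLC, giving 76% + 24% = 100%.
By spousal attribution (R1), Mateo Mbatha is treated as owning Rosa Mbatha's 76% interest in Summit Mining NL.
Chain via Copperline Foods Inc. (R2): 29% × 36% = 10.44% of Quarry Partners LP.
Chain via Beacon Ventures LLC (R2): 100% × 12% = 12% of Quarry Partners LP.
Direct interest in Quarry Partners LP: 6%.
Chain via Summit Mining NL (R2): 76% × 42% = 31.92% of Quarry Partners LP.
Aggregating (R3): 10.44% + 12% + 6% + 31.92% = 60.36%.

60.36%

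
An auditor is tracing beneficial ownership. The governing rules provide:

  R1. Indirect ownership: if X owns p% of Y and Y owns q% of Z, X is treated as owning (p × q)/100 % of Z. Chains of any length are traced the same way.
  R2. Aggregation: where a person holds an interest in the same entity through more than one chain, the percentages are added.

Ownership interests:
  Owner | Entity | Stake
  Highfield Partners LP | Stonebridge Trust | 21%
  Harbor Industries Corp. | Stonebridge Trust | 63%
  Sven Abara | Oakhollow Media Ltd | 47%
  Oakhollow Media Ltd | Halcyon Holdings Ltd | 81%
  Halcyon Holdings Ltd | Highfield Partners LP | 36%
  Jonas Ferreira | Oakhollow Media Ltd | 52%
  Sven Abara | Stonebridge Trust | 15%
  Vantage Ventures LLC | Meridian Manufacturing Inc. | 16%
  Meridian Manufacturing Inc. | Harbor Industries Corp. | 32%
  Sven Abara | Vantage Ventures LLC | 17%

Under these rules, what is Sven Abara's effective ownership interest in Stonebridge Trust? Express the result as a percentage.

18.426444%

Chain via Oakhollow Media Ltd → Halcyon Holdings Ltd → Highfield Partners LP (R1): 47% × 81% × 36% × 21% = 2.878092% of Stonebridge Trust.
Chain via Vantage Ventures LLC → Meridian Manufacturing Inc. → Harbor Industries Corp. (R1): 17% × 16% × 32% × 63% = 0.548352% of Stonebridge Trust.
Direct interest in Stonebridge Trust: 15%.
Aggregating (R2): 2.878092% + 0.548352% + 15% = 18.426444%.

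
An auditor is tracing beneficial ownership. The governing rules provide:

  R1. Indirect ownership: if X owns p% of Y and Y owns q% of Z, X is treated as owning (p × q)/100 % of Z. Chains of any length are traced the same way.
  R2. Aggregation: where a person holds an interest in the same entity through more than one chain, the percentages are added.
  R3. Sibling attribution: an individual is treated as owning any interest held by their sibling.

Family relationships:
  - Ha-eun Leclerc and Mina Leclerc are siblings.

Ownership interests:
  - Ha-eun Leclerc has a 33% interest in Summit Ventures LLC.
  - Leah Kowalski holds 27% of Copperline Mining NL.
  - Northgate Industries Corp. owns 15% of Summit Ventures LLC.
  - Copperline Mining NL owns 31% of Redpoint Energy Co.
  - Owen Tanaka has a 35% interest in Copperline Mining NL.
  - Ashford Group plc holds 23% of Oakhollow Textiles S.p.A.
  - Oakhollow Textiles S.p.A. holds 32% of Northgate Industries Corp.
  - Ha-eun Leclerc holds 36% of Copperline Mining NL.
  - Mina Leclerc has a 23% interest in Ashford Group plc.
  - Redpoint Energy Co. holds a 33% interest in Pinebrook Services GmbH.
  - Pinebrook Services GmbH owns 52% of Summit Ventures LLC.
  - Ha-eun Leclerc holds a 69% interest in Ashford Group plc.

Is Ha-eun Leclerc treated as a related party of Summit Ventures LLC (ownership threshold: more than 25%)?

By sibling attribution (R3), Ha-eun Leclerc is treated as also owning Mina Leclerc's interest in Ashford Group plc, giving 69% + 23% = 92%.
Chain via Copperline Mining NL → Redpoint Energy Co. → Pinebrook Services GmbH (R1): 36% × 31% × 33% × 52% = 1.915056% of Summit Ventures LLC.
Chain via Ashford Group plc → Oakhollow Textiles S.p.A. → Northgate Industries Corp. (R1): 92% × 23% × 32% × 15% = 1.01568% of Summit Ventures LLC.
Direct interest in Summit Ventures LLC: 33%.
Aggregating (R2): 1.915056% + 1.01568% + 33% = 35.930736%.
35.930736% exceeds the 25% threshold, so Ha-eun is a related party to Summit Ventures LLC.

Yes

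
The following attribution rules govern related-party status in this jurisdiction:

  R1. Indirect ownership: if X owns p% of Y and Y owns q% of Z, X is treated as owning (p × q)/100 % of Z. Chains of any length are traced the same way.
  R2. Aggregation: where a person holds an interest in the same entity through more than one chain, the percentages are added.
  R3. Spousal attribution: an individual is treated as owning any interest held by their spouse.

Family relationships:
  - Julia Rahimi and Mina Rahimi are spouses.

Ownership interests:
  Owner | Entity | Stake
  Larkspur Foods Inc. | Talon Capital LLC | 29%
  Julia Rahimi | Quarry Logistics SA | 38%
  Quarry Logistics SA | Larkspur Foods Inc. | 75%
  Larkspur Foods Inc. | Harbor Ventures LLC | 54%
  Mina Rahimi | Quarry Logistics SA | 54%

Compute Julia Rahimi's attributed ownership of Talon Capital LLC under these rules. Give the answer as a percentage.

By spousal attribution (R3), Julia Rahimi is treated as also owning Mina Rahimi's interest in Quarry Logistics SA, giving 38% + 54% = 92%.
Chain via Quarry Logistics SA → Larkspur Foods Inc. (R1): 92% × 75% × 29% = 20.01% of Talon Capital LLC.

20.01%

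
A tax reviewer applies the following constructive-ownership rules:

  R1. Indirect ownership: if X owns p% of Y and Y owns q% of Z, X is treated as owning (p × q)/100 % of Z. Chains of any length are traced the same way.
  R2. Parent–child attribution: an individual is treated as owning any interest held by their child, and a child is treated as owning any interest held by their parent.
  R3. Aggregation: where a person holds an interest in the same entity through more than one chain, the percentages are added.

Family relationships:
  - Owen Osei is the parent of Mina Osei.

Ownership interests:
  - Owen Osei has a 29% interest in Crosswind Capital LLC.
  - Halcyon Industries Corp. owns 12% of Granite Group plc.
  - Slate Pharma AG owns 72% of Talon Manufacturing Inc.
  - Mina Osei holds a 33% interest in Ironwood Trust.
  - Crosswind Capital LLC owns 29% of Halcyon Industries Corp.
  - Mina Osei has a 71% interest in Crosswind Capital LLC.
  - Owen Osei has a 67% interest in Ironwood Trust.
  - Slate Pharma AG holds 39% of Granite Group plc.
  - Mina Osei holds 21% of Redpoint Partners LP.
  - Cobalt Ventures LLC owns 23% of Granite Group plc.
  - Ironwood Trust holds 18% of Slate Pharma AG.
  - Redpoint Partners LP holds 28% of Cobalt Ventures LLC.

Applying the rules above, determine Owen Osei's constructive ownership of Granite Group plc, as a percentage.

By parent–child attribution (R2), Owen Osei is treated as also owning Mina Osei's interest in Crosswind Capital LLC, giving 29% + 71% = 100%.
By parent–child attribution (R2), Owen Osei is treated as also owning Mina Osei's interest in Ironwood Trust, giving 67% + 33% = 100%.
By parent–child attribution (R2), Owen Osei is treated as owning Mina Osei's 21% interest in Redpoint Partners LP.
Chain via Crosswind Capital LLC → Halcyon Industries Corp. (R1): 100% × 29% × 12% = 3.48% of Granite Group plc.
Chain via Ironwood Trust → Slate Pharma AG (R1): 100% × 18% × 39% = 7.02% of Granite Group plc.
Chain via Redpoint Partners LP → Cobalt Ventures LLC (R1): 21% × 28% × 23% = 1.3524% of Granite Group plc.
Aggregating (R3): 3.48% + 7.02% + 1.3524% = 11.8524%.

11.8524%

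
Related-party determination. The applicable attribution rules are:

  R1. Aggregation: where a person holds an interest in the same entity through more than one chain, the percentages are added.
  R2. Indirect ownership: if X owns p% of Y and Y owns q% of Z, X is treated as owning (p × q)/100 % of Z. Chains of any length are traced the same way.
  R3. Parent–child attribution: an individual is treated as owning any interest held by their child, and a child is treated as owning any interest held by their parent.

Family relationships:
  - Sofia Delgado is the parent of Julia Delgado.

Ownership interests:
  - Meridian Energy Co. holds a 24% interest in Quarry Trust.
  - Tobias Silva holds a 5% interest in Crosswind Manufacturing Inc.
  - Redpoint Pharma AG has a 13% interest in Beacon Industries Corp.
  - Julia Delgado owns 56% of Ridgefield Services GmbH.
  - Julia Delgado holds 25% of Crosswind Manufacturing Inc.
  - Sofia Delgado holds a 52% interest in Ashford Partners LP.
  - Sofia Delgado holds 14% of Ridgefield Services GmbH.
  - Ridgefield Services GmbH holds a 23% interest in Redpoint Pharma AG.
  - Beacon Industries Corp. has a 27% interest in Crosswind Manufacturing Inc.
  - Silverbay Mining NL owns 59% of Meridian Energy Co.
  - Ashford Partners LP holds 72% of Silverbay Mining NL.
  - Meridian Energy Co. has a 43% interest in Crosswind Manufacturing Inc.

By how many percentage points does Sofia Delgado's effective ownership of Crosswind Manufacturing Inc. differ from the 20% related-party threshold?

15.063638

By parent–child attribution (R3), Sofia Delgado is treated as also owning Julia Delgado's interest in Ridgefield Services GmbH, giving 14% + 56% = 70%.
By parent–child attribution (R3), Sofia Delgado is treated as owning Julia Delgado's 25% interest in Crosswind Manufacturing Inc.
Chain via Ridgefield Services GmbH → Redpoint Pharma AG → Beacon Industries Corp. (R2): 70% × 23% × 13% × 27% = 0.56511% of Crosswind Manufacturing Inc.
Chain via Ashford Partners LP → Silverbay Mining NL → Meridian Energy Co. (R2): 52% × 72% × 59% × 43% = 9.498528% of Crosswind Manufacturing Inc.
Direct interest in Crosswind Manufacturing Inc: 25%.
Aggregating (R1): 0.56511% + 9.498528% + 25% = 35.063638%.
35.063638% exceeds the 20% threshold by 15.063638 percentage points.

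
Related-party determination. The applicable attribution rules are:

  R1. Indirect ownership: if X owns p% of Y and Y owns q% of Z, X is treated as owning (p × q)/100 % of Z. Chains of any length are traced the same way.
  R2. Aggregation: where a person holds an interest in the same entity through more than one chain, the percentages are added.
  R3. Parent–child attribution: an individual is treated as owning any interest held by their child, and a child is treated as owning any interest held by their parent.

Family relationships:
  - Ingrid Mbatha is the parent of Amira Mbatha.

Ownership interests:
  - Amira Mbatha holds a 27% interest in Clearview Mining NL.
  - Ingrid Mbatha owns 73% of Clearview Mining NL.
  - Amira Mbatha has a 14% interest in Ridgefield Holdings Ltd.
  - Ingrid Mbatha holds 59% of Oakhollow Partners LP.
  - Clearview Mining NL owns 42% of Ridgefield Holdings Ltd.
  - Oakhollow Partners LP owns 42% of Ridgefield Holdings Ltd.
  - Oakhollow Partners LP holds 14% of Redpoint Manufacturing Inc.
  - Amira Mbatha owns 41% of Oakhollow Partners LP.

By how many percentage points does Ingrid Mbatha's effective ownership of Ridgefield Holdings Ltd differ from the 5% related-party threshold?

By parent–child attribution (R3), Ingrid Mbatha is treated as also owning Amira Mbatha's interest in Clearview Mining NL, giving 73% + 27% = 100%.
By parent–child attribution (R3), Ingrid Mbatha is treated as also owning Amira Mbatha's interest in Oakhollow Partners LP, giving 59% + 41% = 100%.
By parent–child attribution (R3), Ingrid Mbatha is treated as owning Amira Mbatha's 14% interest in Ridgefield Holdings Ltd.
Chain via Clearview Mining NL (R1): 100% × 42% = 42% of Ridgefield Holdings Ltd.
Chain via Oakhollow Partners LP (R1): 100% × 42% = 42% of Ridgefield Holdings Ltd.
Direct interest in Ridgefield Holdings Ltd: 14%.
Aggregating (R2): 42% + 42% + 14% = 98%.
98% exceeds the 5% threshold by 93 percentage points.

93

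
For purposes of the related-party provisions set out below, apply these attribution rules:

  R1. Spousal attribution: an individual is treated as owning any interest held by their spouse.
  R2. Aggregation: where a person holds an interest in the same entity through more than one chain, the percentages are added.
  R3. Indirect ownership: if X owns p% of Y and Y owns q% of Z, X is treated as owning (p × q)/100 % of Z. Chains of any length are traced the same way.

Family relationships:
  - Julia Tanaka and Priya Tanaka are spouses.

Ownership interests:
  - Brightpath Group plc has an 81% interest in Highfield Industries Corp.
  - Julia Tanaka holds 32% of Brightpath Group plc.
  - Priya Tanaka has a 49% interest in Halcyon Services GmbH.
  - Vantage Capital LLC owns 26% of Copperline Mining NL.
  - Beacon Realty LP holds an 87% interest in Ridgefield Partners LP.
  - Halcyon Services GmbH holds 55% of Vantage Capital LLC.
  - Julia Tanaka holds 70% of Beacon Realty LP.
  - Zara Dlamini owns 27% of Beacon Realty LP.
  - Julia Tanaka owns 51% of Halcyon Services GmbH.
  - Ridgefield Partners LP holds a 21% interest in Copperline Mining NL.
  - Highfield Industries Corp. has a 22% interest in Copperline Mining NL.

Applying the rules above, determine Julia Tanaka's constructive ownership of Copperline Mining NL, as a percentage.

By spousal attribution (R1), Julia Tanaka is treated as also owning Priya Tanaka's interest in Halcyon Services GmbH, giving 51% + 49% = 100%.
Chain via Brightpath Group plc → Highfield Industries Corp. (R3): 32% × 81% × 22% = 5.7024% of Copperline Mining NL.
Chain via Beacon Realty LP → Ridgefield Partners LP (R3): 70% × 87% × 21% = 12.789% of Copperline Mining NL.
Chain via Halcyon Services GmbH → Vantage Capital LLC (R3): 100% × 55% × 26% = 14.3% of Copperline Mining NL.
Aggregating (R2): 5.7024% + 12.789% + 14.3% = 32.7914%.

32.7914%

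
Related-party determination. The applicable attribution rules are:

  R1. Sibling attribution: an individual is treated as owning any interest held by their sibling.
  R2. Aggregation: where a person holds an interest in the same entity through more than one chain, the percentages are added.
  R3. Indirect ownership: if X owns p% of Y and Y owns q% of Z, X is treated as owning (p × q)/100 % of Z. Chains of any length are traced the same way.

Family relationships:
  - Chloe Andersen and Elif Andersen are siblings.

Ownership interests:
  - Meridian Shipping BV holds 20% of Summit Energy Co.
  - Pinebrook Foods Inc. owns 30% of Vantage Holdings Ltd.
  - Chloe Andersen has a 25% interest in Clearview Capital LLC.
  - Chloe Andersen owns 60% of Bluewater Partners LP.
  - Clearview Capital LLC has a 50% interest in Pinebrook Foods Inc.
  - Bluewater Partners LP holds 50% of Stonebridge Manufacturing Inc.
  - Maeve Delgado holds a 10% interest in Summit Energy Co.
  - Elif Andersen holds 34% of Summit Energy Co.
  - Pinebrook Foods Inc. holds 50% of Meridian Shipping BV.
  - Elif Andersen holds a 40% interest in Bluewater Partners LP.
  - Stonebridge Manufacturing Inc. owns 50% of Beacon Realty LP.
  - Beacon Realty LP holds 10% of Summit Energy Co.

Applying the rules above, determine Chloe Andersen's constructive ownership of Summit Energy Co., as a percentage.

By sibling attribution (R1), Chloe Andersen is treated as also owning Elif Andersen's interest in Bluewater Partners LP, giving 60% + 40% = 100%.
By sibling attribution (R1), Chloe Andersen is treated as owning Elif Andersen's 34% interest in Summit Energy Co.
Chain via Bluewater Partners LP → Stonebridge Manufacturing Inc. → Beacon Realty LP (R3): 100% × 50% × 50% × 10% = 2.5% of Summit Energy Co.
Chain via Clearview Capital LLC → Pinebrook Foods Inc. → Meridian Shipping BV (R3): 25% × 50% × 50% × 20% = 1.25% of Summit Energy Co.
Direct interest in Summit Energy Co: 34%.
Aggregating (R2): 2.5% + 1.25% + 34% = 37.75%.

37.75%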